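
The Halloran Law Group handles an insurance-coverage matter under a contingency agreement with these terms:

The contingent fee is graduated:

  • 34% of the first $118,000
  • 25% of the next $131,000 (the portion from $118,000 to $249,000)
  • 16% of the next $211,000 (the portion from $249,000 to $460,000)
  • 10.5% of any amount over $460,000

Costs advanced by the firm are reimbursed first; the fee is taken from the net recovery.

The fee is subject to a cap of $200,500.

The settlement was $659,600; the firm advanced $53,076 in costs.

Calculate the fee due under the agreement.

$122,015.02

Fee base (net of costs): $659,600 − $53,076 = $606,524
First $118,000 at 34% = $40,120.00
Next $131,000 at 25% = $32,750.00
Next $211,000 at 16% = $33,760.00
Remaining $146,524 at 10.5% = $15,385.02
Fee: $40,120.00 + $32,750.00 + $33,760.00 + $15,385.02 = $122,015.02
$122,015.02 is under the $200,500 cap.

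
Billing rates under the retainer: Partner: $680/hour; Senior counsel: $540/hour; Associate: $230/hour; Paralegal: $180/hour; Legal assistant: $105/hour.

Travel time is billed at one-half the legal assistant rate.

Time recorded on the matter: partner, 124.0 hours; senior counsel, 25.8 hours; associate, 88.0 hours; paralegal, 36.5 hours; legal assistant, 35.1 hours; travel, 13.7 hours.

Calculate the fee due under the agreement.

Partner: 124.0 × $680 = $84,320.00
Senior counsel: 25.8 × $540 = $13,932.00
Associate: 88.0 × $230 = $20,240.00
Paralegal: 36.5 × $180 = $6,570.00
Legal assistant: 35.1 × $105 = $3,685.50
Subtotal: $84,320.00 + $13,932.00 + $20,240.00 + $6,570.00 + $3,685.50 = $128,747.50
Travel: 13.7 × ($105 ÷ 2) = 13.7 × $52.50 = $719.25
Total: $128,747.50 + $719.25 = $129,466.75

$129,466.75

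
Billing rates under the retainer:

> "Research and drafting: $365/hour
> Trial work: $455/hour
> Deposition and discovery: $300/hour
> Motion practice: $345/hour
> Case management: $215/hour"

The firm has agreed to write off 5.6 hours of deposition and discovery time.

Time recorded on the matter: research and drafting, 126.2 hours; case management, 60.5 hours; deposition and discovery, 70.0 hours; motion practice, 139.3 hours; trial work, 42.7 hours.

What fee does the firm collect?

$145,877.50

Research and drafting: 126.2 × $365 = $46,063.00
Trial work: 42.7 × $455 = $19,428.50
Deposition and discovery: 70.0 × $300 = $21,000.00
Motion practice: 139.3 × $345 = $48,058.50
Case management: 60.5 × $215 = $13,007.50
Subtotal: $147,557.50
Write-off: 5.6 × $300 = $1,680.00
Total: $147,557.50 − $1,680.00 = $145,877.50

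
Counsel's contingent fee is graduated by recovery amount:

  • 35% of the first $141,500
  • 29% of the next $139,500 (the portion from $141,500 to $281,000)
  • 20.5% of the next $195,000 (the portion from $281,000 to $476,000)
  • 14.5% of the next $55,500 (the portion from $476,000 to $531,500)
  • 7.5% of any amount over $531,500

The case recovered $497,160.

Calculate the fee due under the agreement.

$133,023.20

First $141,500 at 35% = $49,525.00
Next $139,500 at 29% = $40,455.00
Next $195,000 at 20.5% = $39,975.00
Remaining $21,160 at 14.5% = $3,068.20
Fee: $49,525.00 + $40,455.00 + $39,975.00 + $3,068.20 = $133,023.20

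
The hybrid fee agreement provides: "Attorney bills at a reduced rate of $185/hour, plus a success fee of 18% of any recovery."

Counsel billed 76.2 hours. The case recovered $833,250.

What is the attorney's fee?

$164,082.00

Hourly: 76.2 × $185 = $14,097.00
Success fee: 18% of $833,250 = $149,985.00
Total: $14,097.00 + $149,985.00 = $164,082.00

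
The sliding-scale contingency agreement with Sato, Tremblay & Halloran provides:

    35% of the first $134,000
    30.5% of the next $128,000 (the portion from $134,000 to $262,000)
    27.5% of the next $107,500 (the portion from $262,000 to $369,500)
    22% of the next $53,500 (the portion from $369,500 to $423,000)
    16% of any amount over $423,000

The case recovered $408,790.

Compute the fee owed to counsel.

$124,146.30

First $134,000 at 35% = $46,900.00
Next $128,000 at 30.5% = $39,040.00
Next $107,500 at 27.5% = $29,562.50
Remaining $39,290 at 22% = $8,643.80
Fee: $46,900.00 + $39,040.00 + $29,562.50 + $8,643.80 = $124,146.30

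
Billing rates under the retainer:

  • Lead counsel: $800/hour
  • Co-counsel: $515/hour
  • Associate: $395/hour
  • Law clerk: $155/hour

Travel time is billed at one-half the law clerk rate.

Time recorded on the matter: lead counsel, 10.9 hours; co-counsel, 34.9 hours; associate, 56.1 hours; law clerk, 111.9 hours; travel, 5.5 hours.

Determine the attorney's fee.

$66,623.75

Lead counsel: 10.9 × $800 = $8,720.00
Co-counsel: 34.9 × $515 = $17,973.50
Associate: 56.1 × $395 = $22,159.50
Law clerk: 111.9 × $155 = $17,344.50
Subtotal: $8,720.00 + $17,973.50 + $22,159.50 + $17,344.50 = $66,197.50
Travel: 5.5 × ($155 ÷ 2) = 5.5 × $77.50 = $426.25
Total: $66,197.50 + $426.25 = $66,623.75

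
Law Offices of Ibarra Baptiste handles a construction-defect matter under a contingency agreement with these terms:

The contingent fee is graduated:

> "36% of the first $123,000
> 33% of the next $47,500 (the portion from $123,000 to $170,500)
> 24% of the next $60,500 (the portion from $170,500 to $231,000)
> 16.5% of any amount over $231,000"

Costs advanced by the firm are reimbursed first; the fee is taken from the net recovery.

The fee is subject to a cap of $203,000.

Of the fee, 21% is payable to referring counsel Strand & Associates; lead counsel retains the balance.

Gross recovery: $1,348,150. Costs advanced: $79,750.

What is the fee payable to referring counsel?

Fee base (net of costs): $1,348,150 − $79,750 = $1,268,400
First $123,000 at 36% = $44,280.00
Next $47,500 at 33% = $15,675.00
Next $60,500 at 24% = $14,520.00
Remaining $1,037,400 at 16.5% = $171,171.00
Fee: $44,280.00 + $15,675.00 + $14,520.00 + $171,171.00 = $245,646.00
$245,646.00 exceeds the $203,000 cap, so the fee is capped at $203,000.00.
Referral share: 21% of $203,000.00 = $42,630.00; lead counsel retains $203,000.00 − $42,630.00 = $160,370.00.

$42,630.00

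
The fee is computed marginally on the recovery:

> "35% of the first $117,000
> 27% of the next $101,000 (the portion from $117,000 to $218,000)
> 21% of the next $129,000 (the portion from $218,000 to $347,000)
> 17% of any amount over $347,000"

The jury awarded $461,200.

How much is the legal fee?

$114,724.00

First $117,000 at 35% = $40,950.00
Next $101,000 at 27% = $27,270.00
Next $129,000 at 21% = $27,090.00
Remaining $114,200 at 17% = $19,414.00
Fee: $40,950.00 + $27,270.00 + $27,090.00 + $19,414.00 = $114,724.00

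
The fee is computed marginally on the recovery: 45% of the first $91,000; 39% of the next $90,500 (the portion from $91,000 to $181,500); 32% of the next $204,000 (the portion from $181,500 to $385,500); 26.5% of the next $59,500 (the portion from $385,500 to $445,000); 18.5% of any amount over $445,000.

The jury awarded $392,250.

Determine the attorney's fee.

First $91,000 at 45% = $40,950.00
Next $90,500 at 39% = $35,295.00
Next $204,000 at 32% = $65,280.00
Remaining $6,750 at 26.5% = $1,788.75
Fee: $40,950.00 + $35,295.00 + $65,280.00 + $1,788.75 = $143,313.75

$143,313.75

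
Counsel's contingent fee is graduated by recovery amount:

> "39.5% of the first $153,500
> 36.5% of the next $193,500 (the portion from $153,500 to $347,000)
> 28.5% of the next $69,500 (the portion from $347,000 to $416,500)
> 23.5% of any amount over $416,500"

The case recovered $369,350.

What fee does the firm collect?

First $153,500 at 39.5% = $60,632.50
Next $193,500 at 36.5% = $70,627.50
Remaining $22,350 at 28.5% = $6,369.75
Fee: $60,632.50 + $70,627.50 + $6,369.75 = $137,629.75

$137,629.75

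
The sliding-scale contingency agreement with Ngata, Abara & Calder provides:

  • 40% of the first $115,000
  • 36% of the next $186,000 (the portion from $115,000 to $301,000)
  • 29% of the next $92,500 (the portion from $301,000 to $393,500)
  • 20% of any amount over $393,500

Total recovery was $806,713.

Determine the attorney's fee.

$222,427.60

First $115,000 at 40% = $46,000.00
Next $186,000 at 36% = $66,960.00
Next $92,500 at 29% = $26,825.00
Remaining $413,213 at 20% = $82,642.60
Fee: $46,000.00 + $66,960.00 + $26,825.00 + $82,642.60 = $222,427.60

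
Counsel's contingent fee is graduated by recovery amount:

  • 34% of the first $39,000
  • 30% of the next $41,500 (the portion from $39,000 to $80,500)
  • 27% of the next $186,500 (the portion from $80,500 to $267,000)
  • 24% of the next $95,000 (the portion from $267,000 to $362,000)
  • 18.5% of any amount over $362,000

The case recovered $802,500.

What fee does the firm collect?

First $39,000 at 34% = $13,260.00
Next $41,500 at 30% = $12,450.00
Next $186,500 at 27% = $50,355.00
Next $95,000 at 24% = $22,800.00
Remaining $440,500 at 18.5% = $81,492.50
Fee: $13,260.00 + $12,450.00 + $50,355.00 + $22,800.00 + $81,492.50 = $180,357.50

$180,357.50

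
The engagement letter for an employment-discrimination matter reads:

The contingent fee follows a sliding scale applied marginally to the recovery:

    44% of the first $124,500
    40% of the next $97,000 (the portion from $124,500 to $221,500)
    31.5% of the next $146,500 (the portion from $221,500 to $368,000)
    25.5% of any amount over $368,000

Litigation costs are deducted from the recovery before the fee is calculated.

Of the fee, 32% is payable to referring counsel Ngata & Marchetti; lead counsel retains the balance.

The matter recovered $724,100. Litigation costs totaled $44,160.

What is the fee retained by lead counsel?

$149,105.10

Fee base (net of costs): $724,100 − $44,160 = $679,940
First $124,500 at 44% = $54,780.00
Next $97,000 at 40% = $38,800.00
Next $146,500 at 31.5% = $46,147.50
Remaining $311,940 at 25.5% = $79,544.70
Fee: $54,780.00 + $38,800.00 + $46,147.50 + $79,544.70 = $219,272.20
Referral share: 32% of $219,272.20 = $70,167.10; lead counsel retains $219,272.20 − $70,167.10 = $149,105.10.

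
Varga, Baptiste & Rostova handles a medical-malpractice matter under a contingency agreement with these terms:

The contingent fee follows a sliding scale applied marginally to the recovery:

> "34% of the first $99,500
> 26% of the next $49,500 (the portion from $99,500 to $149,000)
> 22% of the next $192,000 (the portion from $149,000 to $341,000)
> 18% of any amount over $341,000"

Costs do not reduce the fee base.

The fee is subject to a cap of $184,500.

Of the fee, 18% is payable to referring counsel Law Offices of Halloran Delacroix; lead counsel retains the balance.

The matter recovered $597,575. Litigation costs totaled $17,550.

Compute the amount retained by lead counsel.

Fee base is the gross recovery, $597,575; costs are reimbursed separately.
First $99,500 at 34% = $33,830.00
Next $49,500 at 26% = $12,870.00
Next $192,000 at 22% = $42,240.00
Remaining $256,575 at 18% = $46,183.50
Fee: $33,830.00 + $12,870.00 + $42,240.00 + $46,183.50 = $135,123.50
$135,123.50 is under the $184,500 cap.
Referral share: 18% of $135,123.50 = $24,322.23; lead counsel retains $135,123.50 − $24,322.23 = $110,801.27.

$110,801.27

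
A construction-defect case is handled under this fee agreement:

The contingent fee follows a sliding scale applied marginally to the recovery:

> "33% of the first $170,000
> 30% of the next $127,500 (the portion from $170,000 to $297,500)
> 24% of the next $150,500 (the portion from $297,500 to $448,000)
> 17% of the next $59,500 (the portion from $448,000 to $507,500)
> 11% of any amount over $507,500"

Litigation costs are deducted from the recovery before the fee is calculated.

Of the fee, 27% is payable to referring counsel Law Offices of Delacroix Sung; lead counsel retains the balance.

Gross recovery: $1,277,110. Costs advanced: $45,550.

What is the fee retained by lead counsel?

$160,769.07

Fee base (net of costs): $1,277,110 − $45,550 = $1,231,560
First $170,000 at 33% = $56,100.00
Next $127,500 at 30% = $38,250.00
Next $150,500 at 24% = $36,120.00
Next $59,500 at 17% = $10,115.00
Remaining $724,060 at 11% = $79,646.60
Fee: $56,100.00 + $38,250.00 + $36,120.00 + $10,115.00 + $79,646.60 = $220,231.60
Referral share: 27% of $220,231.60 = $59,462.53; lead counsel retains $220,231.60 − $59,462.53 = $160,769.07.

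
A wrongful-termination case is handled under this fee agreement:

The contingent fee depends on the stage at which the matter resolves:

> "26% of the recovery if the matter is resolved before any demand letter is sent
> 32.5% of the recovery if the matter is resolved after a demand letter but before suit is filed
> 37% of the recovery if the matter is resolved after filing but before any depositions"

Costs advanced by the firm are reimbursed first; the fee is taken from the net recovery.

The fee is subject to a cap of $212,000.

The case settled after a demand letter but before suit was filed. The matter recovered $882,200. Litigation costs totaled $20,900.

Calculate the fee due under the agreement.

$212,000.00

Fee base (net of costs): $882,200 − $20,900 = $861,300
The matter settled after a demand letter but before suit was filed, so the 32.5% rate applies.
$861,300 × 32.5% = $279,922.50
$279,922.50 exceeds the $212,000 cap, so the fee is capped at $212,000.00.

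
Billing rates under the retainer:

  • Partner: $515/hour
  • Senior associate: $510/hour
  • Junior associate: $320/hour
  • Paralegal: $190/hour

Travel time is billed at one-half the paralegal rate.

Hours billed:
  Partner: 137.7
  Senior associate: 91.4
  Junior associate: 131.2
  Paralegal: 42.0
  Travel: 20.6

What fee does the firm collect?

$169,450.50

Partner: 137.7 × $515 = $70,915.50
Senior associate: 91.4 × $510 = $46,614.00
Junior associate: 131.2 × $320 = $41,984.00
Paralegal: 42.0 × $190 = $7,980.00
Subtotal: $70,915.50 + $46,614.00 + $41,984.00 + $7,980.00 = $167,493.50
Travel: 20.6 × ($190 ÷ 2) = 20.6 × $95.00 = $1,957.00
Total: $167,493.50 + $1,957.00 = $169,450.50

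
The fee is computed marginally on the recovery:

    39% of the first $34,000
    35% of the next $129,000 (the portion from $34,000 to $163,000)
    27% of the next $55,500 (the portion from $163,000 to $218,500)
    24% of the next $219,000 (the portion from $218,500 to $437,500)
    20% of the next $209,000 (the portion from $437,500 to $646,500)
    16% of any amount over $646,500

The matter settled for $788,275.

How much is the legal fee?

First $34,000 at 39% = $13,260.00
Next $129,000 at 35% = $45,150.00
Next $55,500 at 27% = $14,985.00
Next $219,000 at 24% = $52,560.00
Next $209,000 at 20% = $41,800.00
Remaining $141,775 at 16% = $22,684.00
Fee: $13,260.00 + $45,150.00 + $14,985.00 + $52,560.00 + $41,800.00 + $22,684.00 = $190,439.00

$190,439.00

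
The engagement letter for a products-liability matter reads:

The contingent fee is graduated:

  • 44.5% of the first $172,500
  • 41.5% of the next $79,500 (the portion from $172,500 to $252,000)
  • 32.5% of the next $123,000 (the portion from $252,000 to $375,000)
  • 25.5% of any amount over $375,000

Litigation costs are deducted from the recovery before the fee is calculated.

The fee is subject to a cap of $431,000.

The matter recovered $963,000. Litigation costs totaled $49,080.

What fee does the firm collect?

Fee base (net of costs): $963,000 − $49,080 = $913,920
First $172,500 at 44.5% = $76,762.50
Next $79,500 at 41.5% = $32,992.50
Next $123,000 at 32.5% = $39,975.00
Remaining $538,920 at 25.5% = $137,424.60
Fee: $76,762.50 + $32,992.50 + $39,975.00 + $137,424.60 = $287,154.60
$287,154.60 is under the $431,000 cap.

$287,154.60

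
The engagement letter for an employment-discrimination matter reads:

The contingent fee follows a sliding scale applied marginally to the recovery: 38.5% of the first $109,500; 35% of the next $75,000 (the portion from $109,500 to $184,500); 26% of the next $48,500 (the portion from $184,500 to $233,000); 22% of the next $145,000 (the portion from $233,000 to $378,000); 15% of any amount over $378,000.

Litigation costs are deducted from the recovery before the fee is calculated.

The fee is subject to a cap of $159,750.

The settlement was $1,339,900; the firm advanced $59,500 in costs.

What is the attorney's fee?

$159,750.00

Fee base (net of costs): $1,339,900 − $59,500 = $1,280,400
First $109,500 at 38.5% = $42,157.50
Next $75,000 at 35% = $26,250.00
Next $48,500 at 26% = $12,610.00
Next $145,000 at 22% = $31,900.00
Remaining $902,400 at 15% = $135,360.00
Fee: $42,157.50 + $26,250.00 + $12,610.00 + $31,900.00 + $135,360.00 = $248,277.50
$248,277.50 exceeds the $159,750 cap, so the fee is capped at $159,750.00.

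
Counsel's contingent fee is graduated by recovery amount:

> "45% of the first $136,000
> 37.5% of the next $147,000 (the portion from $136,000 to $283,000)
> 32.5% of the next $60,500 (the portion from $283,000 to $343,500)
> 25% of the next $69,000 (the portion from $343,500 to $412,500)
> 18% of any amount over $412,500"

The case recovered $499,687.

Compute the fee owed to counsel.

First $136,000 at 45% = $61,200.00
Next $147,000 at 37.5% = $55,125.00
Next $60,500 at 32.5% = $19,662.50
Next $69,000 at 25% = $17,250.00
Remaining $87,187 at 18% = $15,693.66
Fee: $61,200.00 + $55,125.00 + $19,662.50 + $17,250.00 + $15,693.66 = $168,931.16

$168,931.16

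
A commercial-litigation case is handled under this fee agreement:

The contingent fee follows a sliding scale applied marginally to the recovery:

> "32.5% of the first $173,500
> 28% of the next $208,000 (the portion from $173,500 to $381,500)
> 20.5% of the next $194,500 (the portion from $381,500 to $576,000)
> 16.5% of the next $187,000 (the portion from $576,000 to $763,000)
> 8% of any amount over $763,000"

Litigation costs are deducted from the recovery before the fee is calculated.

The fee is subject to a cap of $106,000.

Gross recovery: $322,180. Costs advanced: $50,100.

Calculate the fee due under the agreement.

$83,989.90

Fee base (net of costs): $322,180 − $50,100 = $272,080
First $173,500 at 32.5% = $56,387.50
Remaining $98,580 at 28% = $27,602.40
Fee: $56,387.50 + $27,602.40 = $83,989.90
$83,989.90 is under the $106,000 cap.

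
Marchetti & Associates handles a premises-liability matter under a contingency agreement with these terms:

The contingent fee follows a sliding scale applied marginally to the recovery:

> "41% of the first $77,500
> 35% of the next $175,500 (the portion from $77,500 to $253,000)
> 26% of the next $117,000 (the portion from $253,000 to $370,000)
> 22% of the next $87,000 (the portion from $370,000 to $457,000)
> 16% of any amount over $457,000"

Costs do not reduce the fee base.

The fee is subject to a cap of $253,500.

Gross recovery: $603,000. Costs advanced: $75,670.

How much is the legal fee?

Fee base is the gross recovery, $603,000; costs are reimbursed separately.
First $77,500 at 41% = $31,775.00
Next $175,500 at 35% = $61,425.00
Next $117,000 at 26% = $30,420.00
Next $87,000 at 22% = $19,140.00
Remaining $146,000 at 16% = $23,360.00
Fee: $31,775.00 + $61,425.00 + $30,420.00 + $19,140.00 + $23,360.00 = $166,120.00
$166,120.00 is under the $253,500 cap.

$166,120.00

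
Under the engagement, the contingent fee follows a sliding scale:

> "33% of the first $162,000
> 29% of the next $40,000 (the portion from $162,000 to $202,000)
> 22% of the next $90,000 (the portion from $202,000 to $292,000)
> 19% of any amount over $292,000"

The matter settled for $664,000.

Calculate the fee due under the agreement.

First $162,000 at 33% = $53,460.00
Next $40,000 at 29% = $11,600.00
Next $90,000 at 22% = $19,800.00
Remaining $372,000 at 19% = $70,680.00
Fee: $53,460.00 + $11,600.00 + $19,800.00 + $70,680.00 = $155,540.00

$155,540.00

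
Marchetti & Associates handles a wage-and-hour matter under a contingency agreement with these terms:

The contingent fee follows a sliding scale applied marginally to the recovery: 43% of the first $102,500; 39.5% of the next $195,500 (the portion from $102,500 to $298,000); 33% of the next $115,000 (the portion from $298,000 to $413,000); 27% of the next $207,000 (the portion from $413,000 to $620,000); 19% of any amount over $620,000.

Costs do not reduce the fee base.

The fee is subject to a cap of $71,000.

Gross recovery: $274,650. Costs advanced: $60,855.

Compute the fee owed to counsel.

Fee base is the gross recovery, $274,650; costs are reimbursed separately.
First $102,500 at 43% = $44,075.00
Remaining $172,150 at 39.5% = $67,999.25
Fee: $44,075.00 + $67,999.25 = $112,074.25
$112,074.25 exceeds the $71,000 cap, so the fee is capped at $71,000.00.

$71,000.00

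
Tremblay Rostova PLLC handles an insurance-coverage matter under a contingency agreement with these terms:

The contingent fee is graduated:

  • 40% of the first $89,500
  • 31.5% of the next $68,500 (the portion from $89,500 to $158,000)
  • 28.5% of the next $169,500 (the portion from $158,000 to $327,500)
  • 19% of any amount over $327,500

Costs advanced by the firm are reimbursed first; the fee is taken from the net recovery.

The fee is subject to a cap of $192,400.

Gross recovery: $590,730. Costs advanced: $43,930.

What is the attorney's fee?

Fee base (net of costs): $590,730 − $43,930 = $546,800
First $89,500 at 40% = $35,800.00
Next $68,500 at 31.5% = $21,577.50
Next $169,500 at 28.5% = $48,307.50
Remaining $219,300 at 19% = $41,667.00
Fee: $35,800.00 + $21,577.50 + $48,307.50 + $41,667.00 = $147,352.00
$147,352.00 is under the $192,400 cap.

$147,352.00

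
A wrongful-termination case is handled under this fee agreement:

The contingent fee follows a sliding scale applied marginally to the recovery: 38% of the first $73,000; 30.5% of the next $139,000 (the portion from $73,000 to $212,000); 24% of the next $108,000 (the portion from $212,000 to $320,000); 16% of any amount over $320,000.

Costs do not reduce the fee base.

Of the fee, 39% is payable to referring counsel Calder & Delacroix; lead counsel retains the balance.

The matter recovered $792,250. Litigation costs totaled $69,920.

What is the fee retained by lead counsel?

Fee base is the gross recovery, $792,250; costs are reimbursed separately.
First $73,000 at 38% = $27,740.00
Next $139,000 at 30.5% = $42,395.00
Next $108,000 at 24% = $25,920.00
Remaining $472,250 at 16% = $75,560.00
Fee: $27,740.00 + $42,395.00 + $25,920.00 + $75,560.00 = $171,615.00
Referral share: 39% of $171,615.00 = $66,929.85; lead counsel retains $171,615.00 − $66,929.85 = $104,685.15.

$104,685.15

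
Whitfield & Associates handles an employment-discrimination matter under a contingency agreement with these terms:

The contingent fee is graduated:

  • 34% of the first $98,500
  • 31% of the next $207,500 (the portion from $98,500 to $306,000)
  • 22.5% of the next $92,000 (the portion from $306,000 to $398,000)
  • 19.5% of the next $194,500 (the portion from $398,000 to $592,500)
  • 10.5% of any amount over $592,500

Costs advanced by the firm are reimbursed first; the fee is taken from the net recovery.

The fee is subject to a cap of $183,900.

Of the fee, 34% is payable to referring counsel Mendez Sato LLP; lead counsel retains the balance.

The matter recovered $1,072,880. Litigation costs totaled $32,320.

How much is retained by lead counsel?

Fee base (net of costs): $1,072,880 − $32,320 = $1,040,560
First $98,500 at 34% = $33,490.00
Next $207,500 at 31% = $64,325.00
Next $92,000 at 22.5% = $20,700.00
Next $194,500 at 19.5% = $37,927.50
Remaining $448,060 at 10.5% = $47,046.30
Fee: $33,490.00 + $64,325.00 + $20,700.00 + $37,927.50 + $47,046.30 = $203,488.80
$203,488.80 exceeds the $183,900 cap, so the fee is capped at $183,900.00.
Referral share: 34% of $183,900.00 = $62,526.00; lead counsel retains $183,900.00 − $62,526.00 = $121,374.00.

$121,374.00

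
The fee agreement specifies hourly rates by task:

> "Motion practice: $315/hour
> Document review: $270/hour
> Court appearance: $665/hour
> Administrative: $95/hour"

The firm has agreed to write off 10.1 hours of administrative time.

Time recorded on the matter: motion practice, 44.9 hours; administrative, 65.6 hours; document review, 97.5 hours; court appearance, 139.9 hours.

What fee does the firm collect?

$138,774.50

Motion practice: 44.9 × $315 = $14,143.50
Document review: 97.5 × $270 = $26,325.00
Court appearance: 139.9 × $665 = $93,033.50
Administrative: 65.6 × $95 = $6,232.00
Subtotal: $139,734.00
Write-off: 10.1 × $95 = $959.50
Total: $139,734.00 − $959.50 = $138,774.50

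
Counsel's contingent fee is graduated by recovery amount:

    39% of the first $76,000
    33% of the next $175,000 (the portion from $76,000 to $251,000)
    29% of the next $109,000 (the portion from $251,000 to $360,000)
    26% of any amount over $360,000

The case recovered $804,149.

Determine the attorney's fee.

First $76,000 at 39% = $29,640.00
Next $175,000 at 33% = $57,750.00
Next $109,000 at 29% = $31,610.00
Remaining $444,149 at 26% = $115,478.74
Fee: $29,640.00 + $57,750.00 + $31,610.00 + $115,478.74 = $234,478.74

$234,478.74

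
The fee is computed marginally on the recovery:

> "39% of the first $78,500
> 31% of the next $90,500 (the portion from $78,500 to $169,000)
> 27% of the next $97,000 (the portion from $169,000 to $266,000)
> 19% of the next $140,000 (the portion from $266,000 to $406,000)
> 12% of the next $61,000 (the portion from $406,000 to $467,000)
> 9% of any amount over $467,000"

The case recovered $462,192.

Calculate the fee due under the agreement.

$118,203.04

First $78,500 at 39% = $30,615.00
Next $90,500 at 31% = $28,055.00
Next $97,000 at 27% = $26,190.00
Next $140,000 at 19% = $26,600.00
Remaining $56,192 at 12% = $6,743.04
Fee: $30,615.00 + $28,055.00 + $26,190.00 + $26,600.00 + $6,743.04 = $118,203.04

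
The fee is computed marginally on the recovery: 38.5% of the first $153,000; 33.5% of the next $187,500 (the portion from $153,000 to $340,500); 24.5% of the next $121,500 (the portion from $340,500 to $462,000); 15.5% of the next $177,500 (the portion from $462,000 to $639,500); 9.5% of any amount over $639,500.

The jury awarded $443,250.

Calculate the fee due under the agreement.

First $153,000 at 38.5% = $58,905.00
Next $187,500 at 33.5% = $62,812.50
Remaining $102,750 at 24.5% = $25,173.75
Fee: $58,905.00 + $62,812.50 + $25,173.75 = $146,891.25

$146,891.25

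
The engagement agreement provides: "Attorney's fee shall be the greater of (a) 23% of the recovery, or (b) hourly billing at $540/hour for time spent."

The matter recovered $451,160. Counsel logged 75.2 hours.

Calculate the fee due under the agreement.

$103,766.80

(a) 23% of $451,160 = $103,766.80
(b) 75.2 × $540 = $40,608.00
The greater is (a): $103,766.80.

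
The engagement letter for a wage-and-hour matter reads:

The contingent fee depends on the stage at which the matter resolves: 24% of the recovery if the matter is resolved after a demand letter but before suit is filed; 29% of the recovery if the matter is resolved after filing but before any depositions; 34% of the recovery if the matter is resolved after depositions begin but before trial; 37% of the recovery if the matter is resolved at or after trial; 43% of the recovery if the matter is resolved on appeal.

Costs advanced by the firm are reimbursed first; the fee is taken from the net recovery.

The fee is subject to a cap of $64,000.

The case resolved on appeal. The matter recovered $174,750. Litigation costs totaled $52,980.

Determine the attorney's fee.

Fee base (net of costs): $174,750 − $52,980 = $121,770
The matter resolved on appeal, so the 43% rate applies.
$121,770 × 43% = $52,361.10
$52,361.10 is under the $64,000 cap.

$52,361.10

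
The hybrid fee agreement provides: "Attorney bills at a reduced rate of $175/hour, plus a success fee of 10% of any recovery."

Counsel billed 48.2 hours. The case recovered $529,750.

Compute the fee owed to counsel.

$61,410.00

Hourly: 48.2 × $175 = $8,435.00
Success fee: 10% of $529,750 = $52,975.00
Total: $8,435.00 + $52,975.00 = $61,410.00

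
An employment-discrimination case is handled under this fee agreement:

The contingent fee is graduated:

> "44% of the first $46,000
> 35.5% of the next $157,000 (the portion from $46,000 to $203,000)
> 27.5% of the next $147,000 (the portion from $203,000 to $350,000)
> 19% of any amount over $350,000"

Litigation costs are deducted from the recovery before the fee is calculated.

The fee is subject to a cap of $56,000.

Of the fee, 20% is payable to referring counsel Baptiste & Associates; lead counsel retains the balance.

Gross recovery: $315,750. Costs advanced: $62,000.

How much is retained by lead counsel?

Fee base (net of costs): $315,750 − $62,000 = $253,750
First $46,000 at 44% = $20,240.00
Next $157,000 at 35.5% = $55,735.00
Remaining $50,750 at 27.5% = $13,956.25
Fee: $20,240.00 + $55,735.00 + $13,956.25 = $89,931.25
$89,931.25 exceeds the $56,000 cap, so the fee is capped at $56,000.00.
Referral share: 20% of $56,000.00 = $11,200.00; lead counsel retains $56,000.00 − $11,200.00 = $44,800.00.

$44,800.00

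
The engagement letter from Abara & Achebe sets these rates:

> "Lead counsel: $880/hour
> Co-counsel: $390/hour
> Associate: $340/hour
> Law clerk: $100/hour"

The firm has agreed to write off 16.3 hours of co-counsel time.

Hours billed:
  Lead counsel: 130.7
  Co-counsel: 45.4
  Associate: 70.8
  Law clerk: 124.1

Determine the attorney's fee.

$162,847.00

Lead counsel: 130.7 × $880 = $115,016.00
Co-counsel: 45.4 × $390 = $17,706.00
Associate: 70.8 × $340 = $24,072.00
Law clerk: 124.1 × $100 = $12,410.00
Subtotal: $169,204.00
Write-off: 16.3 × $390 = $6,357.00
Total: $169,204.00 − $6,357.00 = $162,847.00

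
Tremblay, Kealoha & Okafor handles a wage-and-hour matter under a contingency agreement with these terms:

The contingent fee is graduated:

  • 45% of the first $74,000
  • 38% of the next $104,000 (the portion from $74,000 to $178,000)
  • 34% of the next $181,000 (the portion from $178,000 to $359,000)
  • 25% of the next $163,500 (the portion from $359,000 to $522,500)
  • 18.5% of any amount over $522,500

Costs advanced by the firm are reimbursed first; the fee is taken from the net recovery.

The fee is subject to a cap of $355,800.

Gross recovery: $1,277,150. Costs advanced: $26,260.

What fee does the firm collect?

$309,987.15

Fee base (net of costs): $1,277,150 − $26,260 = $1,250,890
First $74,000 at 45% = $33,300.00
Next $104,000 at 38% = $39,520.00
Next $181,000 at 34% = $61,540.00
Next $163,500 at 25% = $40,875.00
Remaining $728,390 at 18.5% = $134,752.15
Fee: $33,300.00 + $39,520.00 + $61,540.00 + $40,875.00 + $134,752.15 = $309,987.15
$309,987.15 is under the $355,800 cap.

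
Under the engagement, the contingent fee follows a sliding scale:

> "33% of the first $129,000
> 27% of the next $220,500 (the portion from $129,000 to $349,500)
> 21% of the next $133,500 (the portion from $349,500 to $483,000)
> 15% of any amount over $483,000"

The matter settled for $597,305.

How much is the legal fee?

$147,285.75

First $129,000 at 33% = $42,570.00
Next $220,500 at 27% = $59,535.00
Next $133,500 at 21% = $28,035.00
Remaining $114,305 at 15% = $17,145.75
Fee: $42,570.00 + $59,535.00 + $28,035.00 + $17,145.75 = $147,285.75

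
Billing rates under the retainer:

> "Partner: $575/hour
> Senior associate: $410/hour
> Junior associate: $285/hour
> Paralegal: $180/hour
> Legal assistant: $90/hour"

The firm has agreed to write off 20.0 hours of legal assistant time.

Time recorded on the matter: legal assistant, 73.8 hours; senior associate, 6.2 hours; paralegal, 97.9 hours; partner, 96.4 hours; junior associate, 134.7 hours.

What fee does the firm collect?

Partner: 96.4 × $575 = $55,430.00
Senior associate: 6.2 × $410 = $2,542.00
Junior associate: 134.7 × $285 = $38,389.50
Paralegal: 97.9 × $180 = $17,622.00
Legal assistant: 73.8 × $90 = $6,642.00
Subtotal: $120,625.50
Write-off: 20.0 × $90 = $1,800.00
Total: $120,625.50 − $1,800.00 = $118,825.50

$118,825.50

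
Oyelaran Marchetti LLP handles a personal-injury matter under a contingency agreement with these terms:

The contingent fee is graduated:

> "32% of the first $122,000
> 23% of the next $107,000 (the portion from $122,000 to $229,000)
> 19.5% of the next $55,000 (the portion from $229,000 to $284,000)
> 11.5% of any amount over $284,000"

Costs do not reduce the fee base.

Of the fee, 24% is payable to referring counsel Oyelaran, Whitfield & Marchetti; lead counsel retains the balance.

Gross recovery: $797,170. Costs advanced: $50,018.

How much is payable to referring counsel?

$32,013.49

Fee base is the gross recovery, $797,170; costs are reimbursed separately.
First $122,000 at 32% = $39,040.00
Next $107,000 at 23% = $24,610.00
Next $55,000 at 19.5% = $10,725.00
Remaining $513,170 at 11.5% = $59,014.55
Fee: $39,040.00 + $24,610.00 + $10,725.00 + $59,014.55 = $133,389.55
Referral share: 24% of $133,389.55 = $32,013.49; lead counsel retains $133,389.55 − $32,013.49 = $101,376.06.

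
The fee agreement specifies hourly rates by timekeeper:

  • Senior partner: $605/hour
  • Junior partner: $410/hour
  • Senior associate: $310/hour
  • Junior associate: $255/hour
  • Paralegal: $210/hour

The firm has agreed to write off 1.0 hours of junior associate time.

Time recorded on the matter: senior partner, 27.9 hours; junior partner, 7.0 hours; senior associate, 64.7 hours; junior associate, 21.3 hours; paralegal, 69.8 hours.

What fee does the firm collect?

Senior partner: 27.9 × $605 = $16,879.50
Junior partner: 7.0 × $410 = $2,870.00
Senior associate: 64.7 × $310 = $20,057.00
Junior associate: 21.3 × $255 = $5,431.50
Paralegal: 69.8 × $210 = $14,658.00
Subtotal: $59,896.00
Write-off: 1.0 × $255 = $255.00
Total: $59,896.00 − $255.00 = $59,641.00

$59,641.00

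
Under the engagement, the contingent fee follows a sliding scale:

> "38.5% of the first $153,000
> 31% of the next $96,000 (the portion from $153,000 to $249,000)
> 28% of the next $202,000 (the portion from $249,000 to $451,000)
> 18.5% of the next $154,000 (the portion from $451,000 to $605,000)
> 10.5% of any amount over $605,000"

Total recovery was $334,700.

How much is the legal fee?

$112,661.00

First $153,000 at 38.5% = $58,905.00
Next $96,000 at 31% = $29,760.00
Remaining $85,700 at 28% = $23,996.00
Fee: $58,905.00 + $29,760.00 + $23,996.00 = $112,661.00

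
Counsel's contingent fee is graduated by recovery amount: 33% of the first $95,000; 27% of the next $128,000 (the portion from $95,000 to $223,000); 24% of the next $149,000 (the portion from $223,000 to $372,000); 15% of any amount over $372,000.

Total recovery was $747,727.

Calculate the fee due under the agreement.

First $95,000 at 33% = $31,350.00
Next $128,000 at 27% = $34,560.00
Next $149,000 at 24% = $35,760.00
Remaining $375,727 at 15% = $56,359.05
Fee: $31,350.00 + $34,560.00 + $35,760.00 + $56,359.05 = $158,029.05

$158,029.05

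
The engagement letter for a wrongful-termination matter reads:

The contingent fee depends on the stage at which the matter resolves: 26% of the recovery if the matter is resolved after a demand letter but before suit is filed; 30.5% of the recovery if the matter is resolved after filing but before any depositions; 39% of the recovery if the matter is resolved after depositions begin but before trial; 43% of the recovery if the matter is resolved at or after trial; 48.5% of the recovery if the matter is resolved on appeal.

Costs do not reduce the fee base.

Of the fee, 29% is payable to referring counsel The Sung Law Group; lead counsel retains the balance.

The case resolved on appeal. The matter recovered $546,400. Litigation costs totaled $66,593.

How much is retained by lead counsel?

Fee base is the gross recovery, $546,400; costs are reimbursed separately.
The matter resolved on appeal, so the 48.5% rate applies.
$546,400 × 48.5% = $265,004.00
Referral share: 29% of $265,004.00 = $76,851.16; lead counsel retains $265,004.00 − $76,851.16 = $188,152.84.

$188,152.84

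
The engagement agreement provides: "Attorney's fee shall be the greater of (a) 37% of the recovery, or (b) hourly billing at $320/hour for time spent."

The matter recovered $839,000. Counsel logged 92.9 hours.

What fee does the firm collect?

$310,430.00

(a) 37% of $839,000 = $310,430.00
(b) 92.9 × $320 = $29,728.00
The greater is (a): $310,430.00.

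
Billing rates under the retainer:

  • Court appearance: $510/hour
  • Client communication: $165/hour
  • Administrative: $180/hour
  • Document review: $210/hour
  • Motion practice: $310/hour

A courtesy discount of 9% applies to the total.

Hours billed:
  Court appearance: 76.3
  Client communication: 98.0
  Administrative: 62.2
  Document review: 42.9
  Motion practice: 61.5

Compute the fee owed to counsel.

$85,861.23

Court appearance: 76.3 × $510 = $38,913.00
Client communication: 98.0 × $165 = $16,170.00
Administrative: 62.2 × $180 = $11,196.00
Document review: 42.9 × $210 = $9,009.00
Motion practice: 61.5 × $310 = $19,065.00
Subtotal: $94,353.00
Less 9% discount: −$8,491.77
Total: $94,353.00 − $8,491.77 = $85,861.23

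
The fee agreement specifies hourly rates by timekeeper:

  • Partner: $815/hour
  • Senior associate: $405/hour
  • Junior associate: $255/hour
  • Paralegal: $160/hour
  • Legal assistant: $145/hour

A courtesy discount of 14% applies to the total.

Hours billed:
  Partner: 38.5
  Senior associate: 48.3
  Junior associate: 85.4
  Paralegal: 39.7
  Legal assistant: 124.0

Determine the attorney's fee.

Partner: 38.5 × $815 = $31,377.50
Senior associate: 48.3 × $405 = $19,561.50
Junior associate: 85.4 × $255 = $21,777.00
Paralegal: 39.7 × $160 = $6,352.00
Legal assistant: 124.0 × $145 = $17,980.00
Subtotal: $97,048.00
Less 14% discount: −$13,586.72
Total: $97,048.00 − $13,586.72 = $83,461.28

$83,461.28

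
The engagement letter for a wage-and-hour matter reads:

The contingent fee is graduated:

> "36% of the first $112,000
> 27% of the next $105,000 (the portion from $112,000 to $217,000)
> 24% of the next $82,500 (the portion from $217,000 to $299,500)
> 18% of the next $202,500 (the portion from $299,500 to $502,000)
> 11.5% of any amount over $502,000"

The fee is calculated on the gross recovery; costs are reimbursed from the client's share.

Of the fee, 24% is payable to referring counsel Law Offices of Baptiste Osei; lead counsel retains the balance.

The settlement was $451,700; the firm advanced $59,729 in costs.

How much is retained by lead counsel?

$88,058.16

Fee base is the gross recovery, $451,700; costs are reimbursed separately.
First $112,000 at 36% = $40,320.00
Next $105,000 at 27% = $28,350.00
Next $82,500 at 24% = $19,800.00
Remaining $152,200 at 18% = $27,396.00
Fee: $40,320.00 + $28,350.00 + $19,800.00 + $27,396.00 = $115,866.00
Referral share: 24% of $115,866.00 = $27,807.84; lead counsel retains $115,866.00 − $27,807.84 = $88,058.16.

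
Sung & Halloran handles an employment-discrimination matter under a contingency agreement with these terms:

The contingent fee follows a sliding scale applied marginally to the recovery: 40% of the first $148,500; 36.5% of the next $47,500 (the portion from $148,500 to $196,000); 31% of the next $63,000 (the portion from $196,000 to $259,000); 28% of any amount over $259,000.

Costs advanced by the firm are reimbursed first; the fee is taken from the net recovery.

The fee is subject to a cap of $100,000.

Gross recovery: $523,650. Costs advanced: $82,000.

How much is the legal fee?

Fee base (net of costs): $523,650 − $82,000 = $441,650
First $148,500 at 40% = $59,400.00
Next $47,500 at 36.5% = $17,337.50
Next $63,000 at 31% = $19,530.00
Remaining $182,650 at 28% = $51,142.00
Fee: $59,400.00 + $17,337.50 + $19,530.00 + $51,142.00 = $147,409.50
$147,409.50 exceeds the $100,000 cap, so the fee is capped at $100,000.00.

$100,000.00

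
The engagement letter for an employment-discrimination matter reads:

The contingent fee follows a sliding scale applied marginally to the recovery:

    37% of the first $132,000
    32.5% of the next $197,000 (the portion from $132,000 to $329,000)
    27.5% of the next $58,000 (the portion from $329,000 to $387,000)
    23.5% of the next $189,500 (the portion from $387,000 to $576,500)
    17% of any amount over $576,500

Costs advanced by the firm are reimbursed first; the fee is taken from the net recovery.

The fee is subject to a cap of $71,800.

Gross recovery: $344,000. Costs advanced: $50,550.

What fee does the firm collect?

Fee base (net of costs): $344,000 − $50,550 = $293,450
First $132,000 at 37% = $48,840.00
Remaining $161,450 at 32.5% = $52,471.25
Fee: $48,840.00 + $52,471.25 = $101,311.25
$101,311.25 exceeds the $71,800 cap, so the fee is capped at $71,800.00.

$71,800.00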